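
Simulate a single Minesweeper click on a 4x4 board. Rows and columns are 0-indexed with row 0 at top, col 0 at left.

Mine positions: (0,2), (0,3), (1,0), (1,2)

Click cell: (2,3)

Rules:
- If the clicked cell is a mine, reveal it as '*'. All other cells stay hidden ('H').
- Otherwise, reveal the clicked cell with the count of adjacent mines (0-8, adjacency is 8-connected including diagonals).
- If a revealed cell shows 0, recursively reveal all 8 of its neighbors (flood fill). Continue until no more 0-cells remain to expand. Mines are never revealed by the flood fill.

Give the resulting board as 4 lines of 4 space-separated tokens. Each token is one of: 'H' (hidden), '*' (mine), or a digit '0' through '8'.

H H H H
H H H H
H H H 1
H H H H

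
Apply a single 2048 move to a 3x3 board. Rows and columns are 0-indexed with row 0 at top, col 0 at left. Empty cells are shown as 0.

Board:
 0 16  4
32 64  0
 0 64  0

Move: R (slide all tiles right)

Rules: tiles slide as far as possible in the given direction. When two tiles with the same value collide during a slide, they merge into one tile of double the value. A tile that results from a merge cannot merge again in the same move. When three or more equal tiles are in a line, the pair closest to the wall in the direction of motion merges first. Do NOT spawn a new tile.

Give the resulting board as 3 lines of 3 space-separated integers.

Slide right:
row 0: [0, 16, 4] -> [0, 16, 4]
row 1: [32, 64, 0] -> [0, 32, 64]
row 2: [0, 64, 0] -> [0, 0, 64]

Answer:  0 16  4
 0 32 64
 0  0 64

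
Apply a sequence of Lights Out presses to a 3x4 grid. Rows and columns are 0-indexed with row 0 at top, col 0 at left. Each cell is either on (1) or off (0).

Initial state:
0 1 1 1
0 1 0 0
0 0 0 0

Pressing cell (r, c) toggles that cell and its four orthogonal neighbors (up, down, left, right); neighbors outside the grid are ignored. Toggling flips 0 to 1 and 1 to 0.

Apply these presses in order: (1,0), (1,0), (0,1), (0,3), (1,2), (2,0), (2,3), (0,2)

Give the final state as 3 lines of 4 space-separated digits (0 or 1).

Answer: 1 1 1 1
1 1 0 1
1 1 0 1

Derivation:
After press 1 at (1,0):
1 1 1 1
1 0 0 0
1 0 0 0

After press 2 at (1,0):
0 1 1 1
0 1 0 0
0 0 0 0

After press 3 at (0,1):
1 0 0 1
0 0 0 0
0 0 0 0

After press 4 at (0,3):
1 0 1 0
0 0 0 1
0 0 0 0

After press 5 at (1,2):
1 0 0 0
0 1 1 0
0 0 1 0

After press 6 at (2,0):
1 0 0 0
1 1 1 0
1 1 1 0

After press 7 at (2,3):
1 0 0 0
1 1 1 1
1 1 0 1

After press 8 at (0,2):
1 1 1 1
1 1 0 1
1 1 0 1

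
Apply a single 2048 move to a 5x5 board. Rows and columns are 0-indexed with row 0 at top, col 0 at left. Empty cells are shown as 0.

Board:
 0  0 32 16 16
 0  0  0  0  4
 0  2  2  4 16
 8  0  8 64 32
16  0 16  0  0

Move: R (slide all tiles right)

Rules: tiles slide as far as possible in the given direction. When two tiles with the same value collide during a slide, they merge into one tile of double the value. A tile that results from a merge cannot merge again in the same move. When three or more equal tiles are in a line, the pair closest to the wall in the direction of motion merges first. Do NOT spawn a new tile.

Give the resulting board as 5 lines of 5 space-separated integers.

Slide right:
row 0: [0, 0, 32, 16, 16] -> [0, 0, 0, 32, 32]
row 1: [0, 0, 0, 0, 4] -> [0, 0, 0, 0, 4]
row 2: [0, 2, 2, 4, 16] -> [0, 0, 4, 4, 16]
row 3: [8, 0, 8, 64, 32] -> [0, 0, 16, 64, 32]
row 4: [16, 0, 16, 0, 0] -> [0, 0, 0, 0, 32]

Answer:  0  0  0 32 32
 0  0  0  0  4
 0  0  4  4 16
 0  0 16 64 32
 0  0  0  0 32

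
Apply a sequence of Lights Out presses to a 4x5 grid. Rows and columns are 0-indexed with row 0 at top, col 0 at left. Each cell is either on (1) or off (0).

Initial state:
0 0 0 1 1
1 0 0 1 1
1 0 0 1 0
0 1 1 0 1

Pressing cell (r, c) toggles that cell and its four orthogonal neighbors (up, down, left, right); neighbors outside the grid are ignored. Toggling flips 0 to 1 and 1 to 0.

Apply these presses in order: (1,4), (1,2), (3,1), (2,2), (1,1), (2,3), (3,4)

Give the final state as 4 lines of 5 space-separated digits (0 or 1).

Answer: 0 1 1 1 0
0 0 1 0 0
1 1 1 1 1
1 0 1 0 0

Derivation:
After press 1 at (1,4):
0 0 0 1 0
1 0 0 0 0
1 0 0 1 1
0 1 1 0 1

After press 2 at (1,2):
0 0 1 1 0
1 1 1 1 0
1 0 1 1 1
0 1 1 0 1

After press 3 at (3,1):
0 0 1 1 0
1 1 1 1 0
1 1 1 1 1
1 0 0 0 1

After press 4 at (2,2):
0 0 1 1 0
1 1 0 1 0
1 0 0 0 1
1 0 1 0 1

After press 5 at (1,1):
0 1 1 1 0
0 0 1 1 0
1 1 0 0 1
1 0 1 0 1

After press 6 at (2,3):
0 1 1 1 0
0 0 1 0 0
1 1 1 1 0
1 0 1 1 1

After press 7 at (3,4):
0 1 1 1 0
0 0 1 0 0
1 1 1 1 1
1 0 1 0 0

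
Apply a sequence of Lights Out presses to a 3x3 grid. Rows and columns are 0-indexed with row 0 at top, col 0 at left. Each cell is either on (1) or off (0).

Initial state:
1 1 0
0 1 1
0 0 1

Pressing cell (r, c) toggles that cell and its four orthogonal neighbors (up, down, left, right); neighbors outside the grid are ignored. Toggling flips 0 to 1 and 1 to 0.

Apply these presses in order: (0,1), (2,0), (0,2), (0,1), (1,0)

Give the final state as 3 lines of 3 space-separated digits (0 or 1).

Answer: 0 0 1
0 0 0
0 1 1

Derivation:
After press 1 at (0,1):
0 0 1
0 0 1
0 0 1

After press 2 at (2,0):
0 0 1
1 0 1
1 1 1

After press 3 at (0,2):
0 1 0
1 0 0
1 1 1

After press 4 at (0,1):
1 0 1
1 1 0
1 1 1

After press 5 at (1,0):
0 0 1
0 0 0
0 1 1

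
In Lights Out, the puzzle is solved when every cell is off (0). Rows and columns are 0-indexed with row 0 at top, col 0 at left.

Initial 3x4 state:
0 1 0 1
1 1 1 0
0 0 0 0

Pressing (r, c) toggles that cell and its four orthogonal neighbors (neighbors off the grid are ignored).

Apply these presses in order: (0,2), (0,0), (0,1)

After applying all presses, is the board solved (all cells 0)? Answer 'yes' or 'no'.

After press 1 at (0,2):
0 0 1 0
1 1 0 0
0 0 0 0

After press 2 at (0,0):
1 1 1 0
0 1 0 0
0 0 0 0

After press 3 at (0,1):
0 0 0 0
0 0 0 0
0 0 0 0

Lights still on: 0

Answer: yes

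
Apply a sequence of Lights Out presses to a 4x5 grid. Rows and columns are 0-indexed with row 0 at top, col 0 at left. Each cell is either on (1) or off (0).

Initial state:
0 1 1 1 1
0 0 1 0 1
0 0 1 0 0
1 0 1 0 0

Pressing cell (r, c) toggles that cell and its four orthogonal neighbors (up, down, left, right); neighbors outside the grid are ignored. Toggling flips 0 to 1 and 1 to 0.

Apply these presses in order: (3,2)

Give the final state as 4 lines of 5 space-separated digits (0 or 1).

Answer: 0 1 1 1 1
0 0 1 0 1
0 0 0 0 0
1 1 0 1 0

Derivation:
After press 1 at (3,2):
0 1 1 1 1
0 0 1 0 1
0 0 0 0 0
1 1 0 1 0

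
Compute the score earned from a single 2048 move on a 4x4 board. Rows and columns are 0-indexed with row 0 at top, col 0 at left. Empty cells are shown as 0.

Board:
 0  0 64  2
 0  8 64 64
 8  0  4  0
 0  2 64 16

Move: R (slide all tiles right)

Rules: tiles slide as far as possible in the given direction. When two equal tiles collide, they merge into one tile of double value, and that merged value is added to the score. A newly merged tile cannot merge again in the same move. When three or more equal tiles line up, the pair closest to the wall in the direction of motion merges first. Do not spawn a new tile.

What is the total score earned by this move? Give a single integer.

Slide right:
row 0: [0, 0, 64, 2] -> [0, 0, 64, 2]  score +0 (running 0)
row 1: [0, 8, 64, 64] -> [0, 0, 8, 128]  score +128 (running 128)
row 2: [8, 0, 4, 0] -> [0, 0, 8, 4]  score +0 (running 128)
row 3: [0, 2, 64, 16] -> [0, 2, 64, 16]  score +0 (running 128)
Board after move:
  0   0  64   2
  0   0   8 128
  0   0   8   4
  0   2  64  16

Answer: 128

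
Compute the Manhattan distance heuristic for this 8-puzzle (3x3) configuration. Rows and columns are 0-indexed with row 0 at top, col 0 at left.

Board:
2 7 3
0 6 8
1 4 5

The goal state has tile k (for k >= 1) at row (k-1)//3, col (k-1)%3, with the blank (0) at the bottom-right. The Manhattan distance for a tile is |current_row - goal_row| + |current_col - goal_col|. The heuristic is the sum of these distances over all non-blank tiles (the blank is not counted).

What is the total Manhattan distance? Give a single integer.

Tile 2: at (0,0), goal (0,1), distance |0-0|+|0-1| = 1
Tile 7: at (0,1), goal (2,0), distance |0-2|+|1-0| = 3
Tile 3: at (0,2), goal (0,2), distance |0-0|+|2-2| = 0
Tile 6: at (1,1), goal (1,2), distance |1-1|+|1-2| = 1
Tile 8: at (1,2), goal (2,1), distance |1-2|+|2-1| = 2
Tile 1: at (2,0), goal (0,0), distance |2-0|+|0-0| = 2
Tile 4: at (2,1), goal (1,0), distance |2-1|+|1-0| = 2
Tile 5: at (2,2), goal (1,1), distance |2-1|+|2-1| = 2
Sum: 1 + 3 + 0 + 1 + 2 + 2 + 2 + 2 = 13

Answer: 13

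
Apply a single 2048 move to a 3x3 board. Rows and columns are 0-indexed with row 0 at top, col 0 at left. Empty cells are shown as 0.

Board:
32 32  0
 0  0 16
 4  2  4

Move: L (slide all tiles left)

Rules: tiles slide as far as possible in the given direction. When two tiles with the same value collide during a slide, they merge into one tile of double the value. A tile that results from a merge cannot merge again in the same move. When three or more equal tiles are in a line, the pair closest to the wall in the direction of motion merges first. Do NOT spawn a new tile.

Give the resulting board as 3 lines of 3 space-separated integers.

Answer: 64  0  0
16  0  0
 4  2  4

Derivation:
Slide left:
row 0: [32, 32, 0] -> [64, 0, 0]
row 1: [0, 0, 16] -> [16, 0, 0]
row 2: [4, 2, 4] -> [4, 2, 4]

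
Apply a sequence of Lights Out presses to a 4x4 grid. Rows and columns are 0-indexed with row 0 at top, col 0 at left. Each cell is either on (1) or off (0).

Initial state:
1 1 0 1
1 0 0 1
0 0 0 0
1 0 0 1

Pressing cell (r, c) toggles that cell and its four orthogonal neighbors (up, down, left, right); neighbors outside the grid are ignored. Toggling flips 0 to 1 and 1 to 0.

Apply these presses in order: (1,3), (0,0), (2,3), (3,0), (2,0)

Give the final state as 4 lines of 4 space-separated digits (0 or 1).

After press 1 at (1,3):
1 1 0 0
1 0 1 0
0 0 0 1
1 0 0 1

After press 2 at (0,0):
0 0 0 0
0 0 1 0
0 0 0 1
1 0 0 1

After press 3 at (2,3):
0 0 0 0
0 0 1 1
0 0 1 0
1 0 0 0

After press 4 at (3,0):
0 0 0 0
0 0 1 1
1 0 1 0
0 1 0 0

After press 5 at (2,0):
0 0 0 0
1 0 1 1
0 1 1 0
1 1 0 0

Answer: 0 0 0 0
1 0 1 1
0 1 1 0
1 1 0 0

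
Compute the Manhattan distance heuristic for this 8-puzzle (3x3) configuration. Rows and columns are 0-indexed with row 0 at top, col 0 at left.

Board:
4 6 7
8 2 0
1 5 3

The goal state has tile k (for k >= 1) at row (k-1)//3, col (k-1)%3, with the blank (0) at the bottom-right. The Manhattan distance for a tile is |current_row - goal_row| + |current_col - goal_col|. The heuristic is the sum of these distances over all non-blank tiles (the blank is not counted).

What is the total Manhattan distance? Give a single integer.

Tile 4: at (0,0), goal (1,0), distance |0-1|+|0-0| = 1
Tile 6: at (0,1), goal (1,2), distance |0-1|+|1-2| = 2
Tile 7: at (0,2), goal (2,0), distance |0-2|+|2-0| = 4
Tile 8: at (1,0), goal (2,1), distance |1-2|+|0-1| = 2
Tile 2: at (1,1), goal (0,1), distance |1-0|+|1-1| = 1
Tile 1: at (2,0), goal (0,0), distance |2-0|+|0-0| = 2
Tile 5: at (2,1), goal (1,1), distance |2-1|+|1-1| = 1
Tile 3: at (2,2), goal (0,2), distance |2-0|+|2-2| = 2
Sum: 1 + 2 + 4 + 2 + 1 + 2 + 1 + 2 = 15

Answer: 15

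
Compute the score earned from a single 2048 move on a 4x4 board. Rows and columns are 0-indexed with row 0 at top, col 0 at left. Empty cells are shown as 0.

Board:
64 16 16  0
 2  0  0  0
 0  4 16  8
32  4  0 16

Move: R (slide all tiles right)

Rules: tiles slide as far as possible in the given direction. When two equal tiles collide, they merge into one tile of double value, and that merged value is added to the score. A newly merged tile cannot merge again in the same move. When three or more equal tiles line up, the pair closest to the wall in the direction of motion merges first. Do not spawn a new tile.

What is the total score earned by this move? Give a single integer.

Slide right:
row 0: [64, 16, 16, 0] -> [0, 0, 64, 32]  score +32 (running 32)
row 1: [2, 0, 0, 0] -> [0, 0, 0, 2]  score +0 (running 32)
row 2: [0, 4, 16, 8] -> [0, 4, 16, 8]  score +0 (running 32)
row 3: [32, 4, 0, 16] -> [0, 32, 4, 16]  score +0 (running 32)
Board after move:
 0  0 64 32
 0  0  0  2
 0  4 16  8
 0 32  4 16

Answer: 32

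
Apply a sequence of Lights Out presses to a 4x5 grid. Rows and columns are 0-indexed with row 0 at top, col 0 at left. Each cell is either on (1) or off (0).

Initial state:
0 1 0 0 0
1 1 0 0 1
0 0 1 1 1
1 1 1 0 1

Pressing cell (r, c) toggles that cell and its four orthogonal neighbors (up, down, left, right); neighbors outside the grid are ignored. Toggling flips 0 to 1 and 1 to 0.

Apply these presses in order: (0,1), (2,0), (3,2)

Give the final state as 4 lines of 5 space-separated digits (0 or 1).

After press 1 at (0,1):
1 0 1 0 0
1 0 0 0 1
0 0 1 1 1
1 1 1 0 1

After press 2 at (2,0):
1 0 1 0 0
0 0 0 0 1
1 1 1 1 1
0 1 1 0 1

After press 3 at (3,2):
1 0 1 0 0
0 0 0 0 1
1 1 0 1 1
0 0 0 1 1

Answer: 1 0 1 0 0
0 0 0 0 1
1 1 0 1 1
0 0 0 1 1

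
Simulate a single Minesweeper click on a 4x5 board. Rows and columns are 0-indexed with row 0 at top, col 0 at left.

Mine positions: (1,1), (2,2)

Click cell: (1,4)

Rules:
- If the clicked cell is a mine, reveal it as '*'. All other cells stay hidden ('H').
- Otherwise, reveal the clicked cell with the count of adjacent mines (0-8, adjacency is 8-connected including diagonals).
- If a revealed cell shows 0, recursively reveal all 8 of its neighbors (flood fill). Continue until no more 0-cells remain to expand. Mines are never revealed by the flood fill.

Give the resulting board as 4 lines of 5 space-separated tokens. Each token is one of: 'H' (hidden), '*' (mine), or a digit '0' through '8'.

H H 1 0 0
H H 2 1 0
H H H 1 0
H H H 1 0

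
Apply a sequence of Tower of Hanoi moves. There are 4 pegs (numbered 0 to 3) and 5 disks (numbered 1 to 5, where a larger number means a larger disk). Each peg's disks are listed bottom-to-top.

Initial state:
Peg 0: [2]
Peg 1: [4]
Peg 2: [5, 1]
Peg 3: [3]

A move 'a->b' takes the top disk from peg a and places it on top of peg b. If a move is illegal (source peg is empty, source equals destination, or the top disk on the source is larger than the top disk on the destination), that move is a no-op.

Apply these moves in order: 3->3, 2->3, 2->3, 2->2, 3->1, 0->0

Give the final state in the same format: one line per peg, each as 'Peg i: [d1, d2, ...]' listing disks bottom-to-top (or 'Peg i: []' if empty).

Answer: Peg 0: [2]
Peg 1: [4, 1]
Peg 2: [5]
Peg 3: [3]

Derivation:
After move 1 (3->3):
Peg 0: [2]
Peg 1: [4]
Peg 2: [5, 1]
Peg 3: [3]

After move 2 (2->3):
Peg 0: [2]
Peg 1: [4]
Peg 2: [5]
Peg 3: [3, 1]

After move 3 (2->3):
Peg 0: [2]
Peg 1: [4]
Peg 2: [5]
Peg 3: [3, 1]

After move 4 (2->2):
Peg 0: [2]
Peg 1: [4]
Peg 2: [5]
Peg 3: [3, 1]

After move 5 (3->1):
Peg 0: [2]
Peg 1: [4, 1]
Peg 2: [5]
Peg 3: [3]

After move 6 (0->0):
Peg 0: [2]
Peg 1: [4, 1]
Peg 2: [5]
Peg 3: [3]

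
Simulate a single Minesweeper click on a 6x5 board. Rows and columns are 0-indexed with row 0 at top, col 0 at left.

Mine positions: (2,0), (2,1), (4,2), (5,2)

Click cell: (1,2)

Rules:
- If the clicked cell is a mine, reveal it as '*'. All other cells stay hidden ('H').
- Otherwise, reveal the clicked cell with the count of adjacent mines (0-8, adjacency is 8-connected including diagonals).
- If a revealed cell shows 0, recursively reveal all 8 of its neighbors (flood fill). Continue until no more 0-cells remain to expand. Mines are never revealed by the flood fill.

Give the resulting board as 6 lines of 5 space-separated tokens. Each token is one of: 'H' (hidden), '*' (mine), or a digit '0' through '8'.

H H H H H
H H 1 H H
H H H H H
H H H H H
H H H H H
H H H H H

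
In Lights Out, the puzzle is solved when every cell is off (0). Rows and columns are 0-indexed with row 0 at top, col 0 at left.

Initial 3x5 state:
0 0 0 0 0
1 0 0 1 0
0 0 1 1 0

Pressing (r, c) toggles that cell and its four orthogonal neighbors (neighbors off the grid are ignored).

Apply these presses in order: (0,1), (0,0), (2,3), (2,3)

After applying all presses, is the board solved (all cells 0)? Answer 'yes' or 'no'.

After press 1 at (0,1):
1 1 1 0 0
1 1 0 1 0
0 0 1 1 0

After press 2 at (0,0):
0 0 1 0 0
0 1 0 1 0
0 0 1 1 0

After press 3 at (2,3):
0 0 1 0 0
0 1 0 0 0
0 0 0 0 1

After press 4 at (2,3):
0 0 1 0 0
0 1 0 1 0
0 0 1 1 0

Lights still on: 5

Answer: no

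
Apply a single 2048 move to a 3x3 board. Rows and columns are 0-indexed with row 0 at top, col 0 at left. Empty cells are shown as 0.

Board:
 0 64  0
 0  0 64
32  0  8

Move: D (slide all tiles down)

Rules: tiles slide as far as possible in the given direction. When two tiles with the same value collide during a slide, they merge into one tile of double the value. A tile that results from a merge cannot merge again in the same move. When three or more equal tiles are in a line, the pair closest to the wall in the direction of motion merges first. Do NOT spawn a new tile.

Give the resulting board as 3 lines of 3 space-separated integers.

Slide down:
col 0: [0, 0, 32] -> [0, 0, 32]
col 1: [64, 0, 0] -> [0, 0, 64]
col 2: [0, 64, 8] -> [0, 64, 8]

Answer:  0  0  0
 0  0 64
32 64  8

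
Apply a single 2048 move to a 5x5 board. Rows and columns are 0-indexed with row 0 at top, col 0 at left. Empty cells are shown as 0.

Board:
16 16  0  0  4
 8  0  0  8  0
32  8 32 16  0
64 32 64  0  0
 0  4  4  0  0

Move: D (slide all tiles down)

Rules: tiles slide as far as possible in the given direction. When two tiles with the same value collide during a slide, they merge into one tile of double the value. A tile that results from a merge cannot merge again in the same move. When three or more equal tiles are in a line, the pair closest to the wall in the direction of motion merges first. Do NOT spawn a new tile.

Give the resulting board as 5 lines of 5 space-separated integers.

Answer:  0  0  0  0  0
16 16  0  0  0
 8  8 32  0  0
32 32 64  8  0
64  4  4 16  4

Derivation:
Slide down:
col 0: [16, 8, 32, 64, 0] -> [0, 16, 8, 32, 64]
col 1: [16, 0, 8, 32, 4] -> [0, 16, 8, 32, 4]
col 2: [0, 0, 32, 64, 4] -> [0, 0, 32, 64, 4]
col 3: [0, 8, 16, 0, 0] -> [0, 0, 0, 8, 16]
col 4: [4, 0, 0, 0, 0] -> [0, 0, 0, 0, 4]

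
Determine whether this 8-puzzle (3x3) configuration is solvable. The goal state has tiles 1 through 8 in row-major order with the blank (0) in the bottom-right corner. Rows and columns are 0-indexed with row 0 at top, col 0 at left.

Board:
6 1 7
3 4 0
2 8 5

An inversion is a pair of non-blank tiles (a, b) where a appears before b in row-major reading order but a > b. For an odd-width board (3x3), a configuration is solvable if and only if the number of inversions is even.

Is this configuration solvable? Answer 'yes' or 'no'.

Answer: yes

Derivation:
Inversions (pairs i<j in row-major order where tile[i] > tile[j] > 0): 12
12 is even, so the puzzle is solvable.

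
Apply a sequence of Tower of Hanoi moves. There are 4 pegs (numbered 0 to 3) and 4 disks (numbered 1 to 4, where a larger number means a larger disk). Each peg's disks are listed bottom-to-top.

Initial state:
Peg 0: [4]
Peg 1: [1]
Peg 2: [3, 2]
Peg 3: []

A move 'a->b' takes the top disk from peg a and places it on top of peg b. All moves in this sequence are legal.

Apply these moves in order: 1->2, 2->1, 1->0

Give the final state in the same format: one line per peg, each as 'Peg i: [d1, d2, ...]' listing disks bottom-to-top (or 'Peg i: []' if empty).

After move 1 (1->2):
Peg 0: [4]
Peg 1: []
Peg 2: [3, 2, 1]
Peg 3: []

After move 2 (2->1):
Peg 0: [4]
Peg 1: [1]
Peg 2: [3, 2]
Peg 3: []

After move 3 (1->0):
Peg 0: [4, 1]
Peg 1: []
Peg 2: [3, 2]
Peg 3: []

Answer: Peg 0: [4, 1]
Peg 1: []
Peg 2: [3, 2]
Peg 3: []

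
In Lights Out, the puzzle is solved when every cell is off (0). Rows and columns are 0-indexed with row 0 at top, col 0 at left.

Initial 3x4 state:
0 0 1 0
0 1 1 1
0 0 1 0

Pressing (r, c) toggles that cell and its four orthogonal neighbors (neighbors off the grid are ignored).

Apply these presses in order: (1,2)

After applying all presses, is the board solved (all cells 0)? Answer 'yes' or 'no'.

After press 1 at (1,2):
0 0 0 0
0 0 0 0
0 0 0 0

Lights still on: 0

Answer: yes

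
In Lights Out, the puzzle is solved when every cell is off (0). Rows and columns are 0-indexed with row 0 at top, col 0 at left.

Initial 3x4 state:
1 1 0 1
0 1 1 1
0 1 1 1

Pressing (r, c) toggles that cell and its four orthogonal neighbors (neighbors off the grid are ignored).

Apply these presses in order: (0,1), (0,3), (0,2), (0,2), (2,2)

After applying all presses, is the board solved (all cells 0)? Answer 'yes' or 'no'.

Answer: yes

Derivation:
After press 1 at (0,1):
0 0 1 1
0 0 1 1
0 1 1 1

After press 2 at (0,3):
0 0 0 0
0 0 1 0
0 1 1 1

After press 3 at (0,2):
0 1 1 1
0 0 0 0
0 1 1 1

After press 4 at (0,2):
0 0 0 0
0 0 1 0
0 1 1 1

After press 5 at (2,2):
0 0 0 0
0 0 0 0
0 0 0 0

Lights still on: 0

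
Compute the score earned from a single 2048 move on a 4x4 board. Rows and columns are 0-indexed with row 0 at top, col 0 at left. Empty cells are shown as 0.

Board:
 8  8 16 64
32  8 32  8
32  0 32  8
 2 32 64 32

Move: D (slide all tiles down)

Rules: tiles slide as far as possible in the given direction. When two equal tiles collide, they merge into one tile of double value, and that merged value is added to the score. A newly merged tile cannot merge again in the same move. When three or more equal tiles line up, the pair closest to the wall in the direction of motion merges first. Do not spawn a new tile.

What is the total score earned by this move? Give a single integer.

Slide down:
col 0: [8, 32, 32, 2] -> [0, 8, 64, 2]  score +64 (running 64)
col 1: [8, 8, 0, 32] -> [0, 0, 16, 32]  score +16 (running 80)
col 2: [16, 32, 32, 64] -> [0, 16, 64, 64]  score +64 (running 144)
col 3: [64, 8, 8, 32] -> [0, 64, 16, 32]  score +16 (running 160)
Board after move:
 0  0  0  0
 8  0 16 64
64 16 64 16
 2 32 64 32

Answer: 160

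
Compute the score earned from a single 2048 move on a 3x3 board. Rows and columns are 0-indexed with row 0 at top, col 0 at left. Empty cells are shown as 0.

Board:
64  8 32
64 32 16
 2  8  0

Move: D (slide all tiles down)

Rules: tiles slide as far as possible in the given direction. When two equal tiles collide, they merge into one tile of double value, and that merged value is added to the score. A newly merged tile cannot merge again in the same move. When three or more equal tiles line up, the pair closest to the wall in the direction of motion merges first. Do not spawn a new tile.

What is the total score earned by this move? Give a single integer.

Answer: 128

Derivation:
Slide down:
col 0: [64, 64, 2] -> [0, 128, 2]  score +128 (running 128)
col 1: [8, 32, 8] -> [8, 32, 8]  score +0 (running 128)
col 2: [32, 16, 0] -> [0, 32, 16]  score +0 (running 128)
Board after move:
  0   8   0
128  32  32
  2   8  16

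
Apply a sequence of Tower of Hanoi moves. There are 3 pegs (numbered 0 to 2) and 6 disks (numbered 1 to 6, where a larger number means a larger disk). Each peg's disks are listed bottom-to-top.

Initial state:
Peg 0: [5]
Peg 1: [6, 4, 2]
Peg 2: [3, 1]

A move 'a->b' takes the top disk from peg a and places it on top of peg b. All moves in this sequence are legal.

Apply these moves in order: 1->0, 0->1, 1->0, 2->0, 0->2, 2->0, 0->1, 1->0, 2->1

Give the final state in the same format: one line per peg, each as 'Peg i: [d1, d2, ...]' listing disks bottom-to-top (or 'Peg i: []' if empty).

Answer: Peg 0: [5, 2, 1]
Peg 1: [6, 4, 3]
Peg 2: []

Derivation:
After move 1 (1->0):
Peg 0: [5, 2]
Peg 1: [6, 4]
Peg 2: [3, 1]

After move 2 (0->1):
Peg 0: [5]
Peg 1: [6, 4, 2]
Peg 2: [3, 1]

After move 3 (1->0):
Peg 0: [5, 2]
Peg 1: [6, 4]
Peg 2: [3, 1]

After move 4 (2->0):
Peg 0: [5, 2, 1]
Peg 1: [6, 4]
Peg 2: [3]

After move 5 (0->2):
Peg 0: [5, 2]
Peg 1: [6, 4]
Peg 2: [3, 1]

After move 6 (2->0):
Peg 0: [5, 2, 1]
Peg 1: [6, 4]
Peg 2: [3]

After move 7 (0->1):
Peg 0: [5, 2]
Peg 1: [6, 4, 1]
Peg 2: [3]

After move 8 (1->0):
Peg 0: [5, 2, 1]
Peg 1: [6, 4]
Peg 2: [3]

After move 9 (2->1):
Peg 0: [5, 2, 1]
Peg 1: [6, 4, 3]
Peg 2: []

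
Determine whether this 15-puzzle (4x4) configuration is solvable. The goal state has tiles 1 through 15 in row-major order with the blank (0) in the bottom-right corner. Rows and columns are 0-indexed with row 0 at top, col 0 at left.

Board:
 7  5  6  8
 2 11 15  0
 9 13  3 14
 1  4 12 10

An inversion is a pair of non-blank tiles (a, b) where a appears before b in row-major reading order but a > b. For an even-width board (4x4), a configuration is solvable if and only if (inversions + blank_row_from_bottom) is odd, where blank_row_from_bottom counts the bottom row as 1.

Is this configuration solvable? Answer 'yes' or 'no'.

Answer: yes

Derivation:
Inversions: 46
Blank is in row 1 (0-indexed from top), which is row 3 counting from the bottom (bottom = 1).
46 + 3 = 49, which is odd, so the puzzle is solvable.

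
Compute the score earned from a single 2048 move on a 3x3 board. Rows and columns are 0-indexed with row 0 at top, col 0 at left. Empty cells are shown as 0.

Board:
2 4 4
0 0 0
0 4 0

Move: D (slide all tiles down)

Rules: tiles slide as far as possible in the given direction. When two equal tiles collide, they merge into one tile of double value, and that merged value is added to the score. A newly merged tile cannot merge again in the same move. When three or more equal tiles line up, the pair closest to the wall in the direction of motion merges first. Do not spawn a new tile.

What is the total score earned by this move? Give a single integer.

Slide down:
col 0: [2, 0, 0] -> [0, 0, 2]  score +0 (running 0)
col 1: [4, 0, 4] -> [0, 0, 8]  score +8 (running 8)
col 2: [4, 0, 0] -> [0, 0, 4]  score +0 (running 8)
Board after move:
0 0 0
0 0 0
2 8 4

Answer: 8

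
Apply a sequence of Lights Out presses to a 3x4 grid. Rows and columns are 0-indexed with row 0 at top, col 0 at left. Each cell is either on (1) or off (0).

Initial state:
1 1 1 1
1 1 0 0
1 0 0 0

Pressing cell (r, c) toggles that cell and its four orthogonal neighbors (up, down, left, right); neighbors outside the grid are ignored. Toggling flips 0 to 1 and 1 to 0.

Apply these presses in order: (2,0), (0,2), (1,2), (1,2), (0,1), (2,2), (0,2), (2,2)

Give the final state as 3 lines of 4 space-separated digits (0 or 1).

After press 1 at (2,0):
1 1 1 1
0 1 0 0
0 1 0 0

After press 2 at (0,2):
1 0 0 0
0 1 1 0
0 1 0 0

After press 3 at (1,2):
1 0 1 0
0 0 0 1
0 1 1 0

After press 4 at (1,2):
1 0 0 0
0 1 1 0
0 1 0 0

After press 5 at (0,1):
0 1 1 0
0 0 1 0
0 1 0 0

After press 6 at (2,2):
0 1 1 0
0 0 0 0
0 0 1 1

After press 7 at (0,2):
0 0 0 1
0 0 1 0
0 0 1 1

After press 8 at (2,2):
0 0 0 1
0 0 0 0
0 1 0 0

Answer: 0 0 0 1
0 0 0 0
0 1 0 0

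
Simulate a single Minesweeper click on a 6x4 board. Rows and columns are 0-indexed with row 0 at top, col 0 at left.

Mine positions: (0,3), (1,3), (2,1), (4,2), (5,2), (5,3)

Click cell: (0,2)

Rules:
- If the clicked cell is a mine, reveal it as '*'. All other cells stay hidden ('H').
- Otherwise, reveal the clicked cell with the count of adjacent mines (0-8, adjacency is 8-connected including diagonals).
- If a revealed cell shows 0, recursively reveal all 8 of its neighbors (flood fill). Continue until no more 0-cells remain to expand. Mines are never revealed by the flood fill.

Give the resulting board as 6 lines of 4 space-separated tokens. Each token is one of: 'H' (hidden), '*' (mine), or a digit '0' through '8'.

H H 2 H
H H H H
H H H H
H H H H
H H H H
H H H H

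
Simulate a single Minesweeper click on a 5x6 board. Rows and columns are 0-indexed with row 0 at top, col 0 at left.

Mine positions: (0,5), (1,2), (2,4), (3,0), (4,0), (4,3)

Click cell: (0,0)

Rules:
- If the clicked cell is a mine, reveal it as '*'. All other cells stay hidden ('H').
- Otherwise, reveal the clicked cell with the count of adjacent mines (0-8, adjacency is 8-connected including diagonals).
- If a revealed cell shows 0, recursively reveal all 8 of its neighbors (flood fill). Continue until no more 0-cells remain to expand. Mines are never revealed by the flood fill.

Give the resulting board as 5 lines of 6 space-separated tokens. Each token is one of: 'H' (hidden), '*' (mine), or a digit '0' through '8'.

0 1 H H H H
0 1 H H H H
1 2 H H H H
H H H H H H
H H H H H H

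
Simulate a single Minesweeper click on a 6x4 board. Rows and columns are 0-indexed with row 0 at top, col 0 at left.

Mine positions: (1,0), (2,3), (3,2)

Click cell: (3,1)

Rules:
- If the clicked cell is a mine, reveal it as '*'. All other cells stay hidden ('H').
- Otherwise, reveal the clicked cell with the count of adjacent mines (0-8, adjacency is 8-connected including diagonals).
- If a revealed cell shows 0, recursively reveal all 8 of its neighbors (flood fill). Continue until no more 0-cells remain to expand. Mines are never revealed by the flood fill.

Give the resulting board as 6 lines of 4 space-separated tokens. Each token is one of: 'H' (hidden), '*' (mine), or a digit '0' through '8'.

H H H H
H H H H
H H H H
H 1 H H
H H H H
H H H H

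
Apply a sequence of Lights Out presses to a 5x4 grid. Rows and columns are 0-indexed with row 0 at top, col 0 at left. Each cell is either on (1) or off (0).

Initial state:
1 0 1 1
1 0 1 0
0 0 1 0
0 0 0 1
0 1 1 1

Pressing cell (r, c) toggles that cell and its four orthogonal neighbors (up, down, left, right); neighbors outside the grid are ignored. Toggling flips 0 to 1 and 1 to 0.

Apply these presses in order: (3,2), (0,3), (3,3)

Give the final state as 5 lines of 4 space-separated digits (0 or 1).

After press 1 at (3,2):
1 0 1 1
1 0 1 0
0 0 0 0
0 1 1 0
0 1 0 1

After press 2 at (0,3):
1 0 0 0
1 0 1 1
0 0 0 0
0 1 1 0
0 1 0 1

After press 3 at (3,3):
1 0 0 0
1 0 1 1
0 0 0 1
0 1 0 1
0 1 0 0

Answer: 1 0 0 0
1 0 1 1
0 0 0 1
0 1 0 1
0 1 0 0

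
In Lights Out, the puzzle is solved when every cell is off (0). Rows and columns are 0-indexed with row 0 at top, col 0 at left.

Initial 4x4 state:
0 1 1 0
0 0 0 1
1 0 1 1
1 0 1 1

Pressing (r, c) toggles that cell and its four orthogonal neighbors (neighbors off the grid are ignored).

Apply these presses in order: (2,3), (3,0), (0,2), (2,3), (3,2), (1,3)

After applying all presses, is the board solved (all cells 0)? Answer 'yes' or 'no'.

After press 1 at (2,3):
0 1 1 0
0 0 0 0
1 0 0 0
1 0 1 0

After press 2 at (3,0):
0 1 1 0
0 0 0 0
0 0 0 0
0 1 1 0

After press 3 at (0,2):
0 0 0 1
0 0 1 0
0 0 0 0
0 1 1 0

After press 4 at (2,3):
0 0 0 1
0 0 1 1
0 0 1 1
0 1 1 1

After press 5 at (3,2):
0 0 0 1
0 0 1 1
0 0 0 1
0 0 0 0

After press 6 at (1,3):
0 0 0 0
0 0 0 0
0 0 0 0
0 0 0 0

Lights still on: 0

Answer: yes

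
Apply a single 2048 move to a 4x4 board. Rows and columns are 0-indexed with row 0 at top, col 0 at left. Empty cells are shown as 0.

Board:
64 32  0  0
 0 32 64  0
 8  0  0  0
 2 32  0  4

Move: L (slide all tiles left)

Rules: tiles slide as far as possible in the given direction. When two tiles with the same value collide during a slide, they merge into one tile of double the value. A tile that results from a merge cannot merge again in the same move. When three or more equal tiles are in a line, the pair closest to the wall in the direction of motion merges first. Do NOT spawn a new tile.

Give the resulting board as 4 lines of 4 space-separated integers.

Answer: 64 32  0  0
32 64  0  0
 8  0  0  0
 2 32  4  0

Derivation:
Slide left:
row 0: [64, 32, 0, 0] -> [64, 32, 0, 0]
row 1: [0, 32, 64, 0] -> [32, 64, 0, 0]
row 2: [8, 0, 0, 0] -> [8, 0, 0, 0]
row 3: [2, 32, 0, 4] -> [2, 32, 4, 0]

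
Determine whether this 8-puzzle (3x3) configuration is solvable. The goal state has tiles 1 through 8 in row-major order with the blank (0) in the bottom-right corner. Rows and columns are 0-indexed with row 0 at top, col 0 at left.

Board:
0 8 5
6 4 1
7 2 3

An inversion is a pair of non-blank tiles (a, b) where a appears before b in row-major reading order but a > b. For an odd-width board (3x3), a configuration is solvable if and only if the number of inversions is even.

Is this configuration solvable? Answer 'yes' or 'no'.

Answer: yes

Derivation:
Inversions (pairs i<j in row-major order where tile[i] > tile[j] > 0): 20
20 is even, so the puzzle is solvable.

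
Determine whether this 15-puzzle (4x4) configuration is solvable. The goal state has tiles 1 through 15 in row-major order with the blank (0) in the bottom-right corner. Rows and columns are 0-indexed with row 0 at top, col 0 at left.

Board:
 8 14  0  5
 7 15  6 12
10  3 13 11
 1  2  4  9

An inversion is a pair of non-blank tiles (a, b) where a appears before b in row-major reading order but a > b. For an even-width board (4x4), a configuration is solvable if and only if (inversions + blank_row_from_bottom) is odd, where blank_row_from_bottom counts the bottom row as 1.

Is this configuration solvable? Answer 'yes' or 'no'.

Answer: yes

Derivation:
Inversions: 65
Blank is in row 0 (0-indexed from top), which is row 4 counting from the bottom (bottom = 1).
65 + 4 = 69, which is odd, so the puzzle is solvable.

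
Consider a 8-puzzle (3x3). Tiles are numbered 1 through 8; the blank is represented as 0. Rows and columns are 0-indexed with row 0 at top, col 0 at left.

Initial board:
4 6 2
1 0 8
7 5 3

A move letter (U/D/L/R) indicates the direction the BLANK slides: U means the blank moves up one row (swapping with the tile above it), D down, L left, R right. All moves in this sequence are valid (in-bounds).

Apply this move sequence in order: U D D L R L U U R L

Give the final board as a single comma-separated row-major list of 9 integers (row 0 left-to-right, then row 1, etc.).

Answer: 0, 6, 2, 4, 5, 8, 1, 7, 3

Derivation:
After move 1 (U):
4 0 2
1 6 8
7 5 3

After move 2 (D):
4 6 2
1 0 8
7 5 3

After move 3 (D):
4 6 2
1 5 8
7 0 3

After move 4 (L):
4 6 2
1 5 8
0 7 3

After move 5 (R):
4 6 2
1 5 8
7 0 3

After move 6 (L):
4 6 2
1 5 8
0 7 3

After move 7 (U):
4 6 2
0 5 8
1 7 3

After move 8 (U):
0 6 2
4 5 8
1 7 3

After move 9 (R):
6 0 2
4 5 8
1 7 3

After move 10 (L):
0 6 2
4 5 8
1 7 3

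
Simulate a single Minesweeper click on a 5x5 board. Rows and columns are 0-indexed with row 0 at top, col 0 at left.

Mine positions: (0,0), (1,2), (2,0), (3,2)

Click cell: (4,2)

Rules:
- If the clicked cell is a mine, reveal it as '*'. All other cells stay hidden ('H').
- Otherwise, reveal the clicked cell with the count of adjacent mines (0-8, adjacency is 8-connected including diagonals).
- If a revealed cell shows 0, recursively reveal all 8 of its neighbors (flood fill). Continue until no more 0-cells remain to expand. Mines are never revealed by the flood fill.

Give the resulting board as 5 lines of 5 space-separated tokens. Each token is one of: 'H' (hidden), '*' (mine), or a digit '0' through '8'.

H H H H H
H H H H H
H H H H H
H H H H H
H H 1 H H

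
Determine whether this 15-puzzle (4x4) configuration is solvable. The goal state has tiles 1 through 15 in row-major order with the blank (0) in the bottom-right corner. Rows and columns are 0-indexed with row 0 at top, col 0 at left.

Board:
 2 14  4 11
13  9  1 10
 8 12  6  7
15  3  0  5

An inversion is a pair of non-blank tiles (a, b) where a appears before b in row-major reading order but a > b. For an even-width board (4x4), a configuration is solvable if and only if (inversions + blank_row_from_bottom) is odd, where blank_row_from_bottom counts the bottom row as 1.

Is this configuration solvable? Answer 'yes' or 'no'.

Answer: no

Derivation:
Inversions: 57
Blank is in row 3 (0-indexed from top), which is row 1 counting from the bottom (bottom = 1).
57 + 1 = 58, which is even, so the puzzle is not solvable.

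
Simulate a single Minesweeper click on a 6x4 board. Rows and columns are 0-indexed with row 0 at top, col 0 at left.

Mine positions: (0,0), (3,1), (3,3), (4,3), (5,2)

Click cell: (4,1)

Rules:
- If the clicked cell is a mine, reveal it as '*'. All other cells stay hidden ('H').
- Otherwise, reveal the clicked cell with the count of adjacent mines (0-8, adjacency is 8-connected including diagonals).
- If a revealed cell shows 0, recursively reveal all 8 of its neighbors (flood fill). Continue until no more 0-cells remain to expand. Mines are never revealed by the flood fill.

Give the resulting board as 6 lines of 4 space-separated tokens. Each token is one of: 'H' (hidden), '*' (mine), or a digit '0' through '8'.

H H H H
H H H H
H H H H
H H H H
H 2 H H
H H H H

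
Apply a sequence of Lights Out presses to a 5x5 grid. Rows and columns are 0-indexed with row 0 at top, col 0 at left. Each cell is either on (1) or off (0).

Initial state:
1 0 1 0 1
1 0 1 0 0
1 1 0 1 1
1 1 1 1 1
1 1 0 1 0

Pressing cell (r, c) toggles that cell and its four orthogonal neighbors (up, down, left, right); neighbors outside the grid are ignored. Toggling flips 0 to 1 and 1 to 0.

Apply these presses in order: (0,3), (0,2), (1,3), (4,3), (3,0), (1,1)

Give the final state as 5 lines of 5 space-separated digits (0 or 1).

After press 1 at (0,3):
1 0 0 1 0
1 0 1 1 0
1 1 0 1 1
1 1 1 1 1
1 1 0 1 0

After press 2 at (0,2):
1 1 1 0 0
1 0 0 1 0
1 1 0 1 1
1 1 1 1 1
1 1 0 1 0

After press 3 at (1,3):
1 1 1 1 0
1 0 1 0 1
1 1 0 0 1
1 1 1 1 1
1 1 0 1 0

After press 4 at (4,3):
1 1 1 1 0
1 0 1 0 1
1 1 0 0 1
1 1 1 0 1
1 1 1 0 1

After press 5 at (3,0):
1 1 1 1 0
1 0 1 0 1
0 1 0 0 1
0 0 1 0 1
0 1 1 0 1

After press 6 at (1,1):
1 0 1 1 0
0 1 0 0 1
0 0 0 0 1
0 0 1 0 1
0 1 1 0 1

Answer: 1 0 1 1 0
0 1 0 0 1
0 0 0 0 1
0 0 1 0 1
0 1 1 0 1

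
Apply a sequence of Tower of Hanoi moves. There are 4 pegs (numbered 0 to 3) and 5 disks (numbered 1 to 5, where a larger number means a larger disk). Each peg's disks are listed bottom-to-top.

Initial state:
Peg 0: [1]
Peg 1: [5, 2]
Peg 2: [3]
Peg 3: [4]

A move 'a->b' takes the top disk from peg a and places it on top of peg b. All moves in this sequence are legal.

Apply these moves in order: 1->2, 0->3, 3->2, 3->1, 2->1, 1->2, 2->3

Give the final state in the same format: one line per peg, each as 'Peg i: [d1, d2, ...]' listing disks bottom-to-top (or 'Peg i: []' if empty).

After move 1 (1->2):
Peg 0: [1]
Peg 1: [5]
Peg 2: [3, 2]
Peg 3: [4]

After move 2 (0->3):
Peg 0: []
Peg 1: [5]
Peg 2: [3, 2]
Peg 3: [4, 1]

After move 3 (3->2):
Peg 0: []
Peg 1: [5]
Peg 2: [3, 2, 1]
Peg 3: [4]

After move 4 (3->1):
Peg 0: []
Peg 1: [5, 4]
Peg 2: [3, 2, 1]
Peg 3: []

After move 5 (2->1):
Peg 0: []
Peg 1: [5, 4, 1]
Peg 2: [3, 2]
Peg 3: []

After move 6 (1->2):
Peg 0: []
Peg 1: [5, 4]
Peg 2: [3, 2, 1]
Peg 3: []

After move 7 (2->3):
Peg 0: []
Peg 1: [5, 4]
Peg 2: [3, 2]
Peg 3: [1]

Answer: Peg 0: []
Peg 1: [5, 4]
Peg 2: [3, 2]
Peg 3: [1]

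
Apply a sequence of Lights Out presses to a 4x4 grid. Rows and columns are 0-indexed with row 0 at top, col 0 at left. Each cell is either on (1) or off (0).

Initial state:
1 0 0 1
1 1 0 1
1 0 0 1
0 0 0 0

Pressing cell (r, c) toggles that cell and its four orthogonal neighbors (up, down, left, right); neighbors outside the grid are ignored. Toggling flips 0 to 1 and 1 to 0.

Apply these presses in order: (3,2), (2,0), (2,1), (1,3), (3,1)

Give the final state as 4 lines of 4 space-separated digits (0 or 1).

After press 1 at (3,2):
1 0 0 1
1 1 0 1
1 0 1 1
0 1 1 1

After press 2 at (2,0):
1 0 0 1
0 1 0 1
0 1 1 1
1 1 1 1

After press 3 at (2,1):
1 0 0 1
0 0 0 1
1 0 0 1
1 0 1 1

After press 4 at (1,3):
1 0 0 0
0 0 1 0
1 0 0 0
1 0 1 1

After press 5 at (3,1):
1 0 0 0
0 0 1 0
1 1 0 0
0 1 0 1

Answer: 1 0 0 0
0 0 1 0
1 1 0 0
0 1 0 1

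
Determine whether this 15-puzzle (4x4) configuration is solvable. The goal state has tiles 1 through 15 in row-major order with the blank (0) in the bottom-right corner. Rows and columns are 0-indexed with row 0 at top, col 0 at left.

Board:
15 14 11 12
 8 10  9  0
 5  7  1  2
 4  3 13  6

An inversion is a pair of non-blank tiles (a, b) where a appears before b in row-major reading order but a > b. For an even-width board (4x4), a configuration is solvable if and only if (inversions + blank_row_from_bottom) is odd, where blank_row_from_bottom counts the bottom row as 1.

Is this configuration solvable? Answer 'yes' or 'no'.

Inversions: 80
Blank is in row 1 (0-indexed from top), which is row 3 counting from the bottom (bottom = 1).
80 + 3 = 83, which is odd, so the puzzle is solvable.

Answer: yes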